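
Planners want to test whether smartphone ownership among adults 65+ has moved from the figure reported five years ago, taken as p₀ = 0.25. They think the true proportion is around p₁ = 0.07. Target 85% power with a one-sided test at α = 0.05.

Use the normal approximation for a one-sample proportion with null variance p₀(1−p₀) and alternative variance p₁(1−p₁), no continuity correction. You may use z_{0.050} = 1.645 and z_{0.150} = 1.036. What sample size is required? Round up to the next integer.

n = [z_α·√(p₀q₀) + z_β·√(p₁q₁)]² / (p₁ − p₀)²
  = [1.645·√(0.25·0.75) + 1.036·√(0.07·0.93)]² / (-0.18)²
  = [1.645·0.4330 + 1.036·0.2551]² / 0.0324
  = [0.9766]² / 0.0324
  = 29.44
Round up → n = 30.

n = 30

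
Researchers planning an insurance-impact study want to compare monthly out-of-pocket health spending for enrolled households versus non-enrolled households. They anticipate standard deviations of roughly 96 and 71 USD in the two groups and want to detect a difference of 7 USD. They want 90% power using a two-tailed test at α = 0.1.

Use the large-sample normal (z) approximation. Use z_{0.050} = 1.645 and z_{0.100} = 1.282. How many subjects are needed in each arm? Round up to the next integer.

n = 2493 per group

n = (z_{α/2} + z_β)² · (σ₁² + σ₂²) / δ²
  = (1.645 + 1.282)² · (96² + 71² = 14257) / 7²
  = 8.5673 · 14257 / 49
  = 2492.74
Round up → n = 2493 per group.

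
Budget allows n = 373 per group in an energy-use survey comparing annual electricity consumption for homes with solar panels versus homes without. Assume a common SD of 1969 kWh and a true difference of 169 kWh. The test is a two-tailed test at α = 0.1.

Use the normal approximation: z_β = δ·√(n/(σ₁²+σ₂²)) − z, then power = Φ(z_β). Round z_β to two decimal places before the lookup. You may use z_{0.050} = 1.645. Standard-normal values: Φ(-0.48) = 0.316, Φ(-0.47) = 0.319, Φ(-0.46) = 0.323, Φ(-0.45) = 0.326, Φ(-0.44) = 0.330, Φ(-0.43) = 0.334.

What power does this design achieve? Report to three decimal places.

z_β = δ·√(n/(σ₁²+σ₂²)) − z_{α/2}
    = 169 · √(373/7753922) − 1.645
    = 169 · 0.00694 − 1.645
    = 1.1721 − 1.645 = -0.4729 → -0.47
Power = Φ(-0.47) = 0.319.

Power ≈ 0.319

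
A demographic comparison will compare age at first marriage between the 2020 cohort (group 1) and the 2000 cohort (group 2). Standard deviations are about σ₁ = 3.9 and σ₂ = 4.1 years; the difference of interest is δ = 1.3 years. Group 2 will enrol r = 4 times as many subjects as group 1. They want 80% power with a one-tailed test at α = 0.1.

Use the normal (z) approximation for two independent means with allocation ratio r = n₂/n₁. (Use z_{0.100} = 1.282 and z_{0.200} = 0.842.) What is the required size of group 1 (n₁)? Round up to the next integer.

n₁ = 52

n₁ = (z_α + z_β)² · (σ₁² + σ₂²/r) / δ²
   = (1.282 + 0.842)² · (3.9² + 4.1²/4) / 1.3²
   = 4.5114 · (15.21 + 4.2025) / 1.69
   = 4.5114 · 19.4125 / 1.69
   = 51.82
Round up → n₁ = 52; n₂ = r·n₁ = 4 × 52 = 208.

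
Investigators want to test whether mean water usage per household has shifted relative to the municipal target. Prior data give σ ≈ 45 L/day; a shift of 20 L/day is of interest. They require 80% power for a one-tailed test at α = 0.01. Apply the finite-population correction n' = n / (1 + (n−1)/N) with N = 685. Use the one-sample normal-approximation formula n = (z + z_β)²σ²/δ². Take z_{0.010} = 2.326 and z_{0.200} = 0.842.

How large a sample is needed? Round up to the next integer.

n = 48

n = (z_α + z_β)² · σ² / δ²
  = (2.326 + 0.842)² · 45² / 20²
  = 10.0362 · 2025 / 400
  = 50.81
Finite-population correction (N = 685): 50.81 / (1 + (50.81 − 1)/685) = 47.36.
Round up → n = 48.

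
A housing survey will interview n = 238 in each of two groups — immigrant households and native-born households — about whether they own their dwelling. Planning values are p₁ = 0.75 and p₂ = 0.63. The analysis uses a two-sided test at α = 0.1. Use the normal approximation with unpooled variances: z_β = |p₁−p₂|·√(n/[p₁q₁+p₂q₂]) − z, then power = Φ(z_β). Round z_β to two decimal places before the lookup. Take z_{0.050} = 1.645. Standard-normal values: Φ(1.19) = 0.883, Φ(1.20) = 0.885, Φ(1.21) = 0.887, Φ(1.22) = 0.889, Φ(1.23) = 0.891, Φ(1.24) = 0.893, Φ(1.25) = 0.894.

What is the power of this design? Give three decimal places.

z_β = |p₁−p₂|·√(n/[p₁q₁+p₂q₂]) − z_{α/2}
    = 0.12 · √(238/0.4206) − 1.645
    = 0.12 · 23.7878 − 1.645
    = 2.8545 − 1.645 = 1.2095 → 1.21
Power = Φ(1.21) = 0.887.

Power ≈ 0.887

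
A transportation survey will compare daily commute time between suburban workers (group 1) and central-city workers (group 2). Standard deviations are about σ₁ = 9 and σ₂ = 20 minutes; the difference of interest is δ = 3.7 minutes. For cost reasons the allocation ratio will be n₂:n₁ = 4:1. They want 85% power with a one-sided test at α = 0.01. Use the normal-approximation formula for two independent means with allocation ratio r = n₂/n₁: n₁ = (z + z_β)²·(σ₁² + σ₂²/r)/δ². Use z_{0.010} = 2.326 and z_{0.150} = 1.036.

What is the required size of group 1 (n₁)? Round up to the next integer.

n₁ = (z_α + z_β)² · (σ₁² + σ₂²/r) / δ²
   = (2.326 + 1.036)² · (9² + 20²/4) / 3.7²
   = 11.3030 · (81 + 100) / 13.69
   = 11.3030 · 181 / 13.69
   = 149.44
Round up → n₁ = 150; n₂ = r·n₁ = 4 × 150 = 600.

n₁ = 150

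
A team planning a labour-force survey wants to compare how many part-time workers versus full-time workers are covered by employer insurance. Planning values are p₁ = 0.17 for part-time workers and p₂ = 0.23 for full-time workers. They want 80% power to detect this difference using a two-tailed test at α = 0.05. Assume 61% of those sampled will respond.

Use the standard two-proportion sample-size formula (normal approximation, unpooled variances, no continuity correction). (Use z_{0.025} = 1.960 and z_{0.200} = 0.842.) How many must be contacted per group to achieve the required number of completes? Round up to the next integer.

n = (z_{α/2} + z_β)² · [p₁(1−p₁) + p₂(1−p₂)] / (p₁ − p₂)²
  = (1.960 + 0.842)² · (0.17·0.83 + 0.23·0.77) / (-0.06)²
  = (2.802)² · (0.1411 + 0.1771) / 0.0036
  = 7.8512 · 0.3182 / 0.0036
  = 693.96
Adjust for 61% response: 693.96 / 0.61 = 1137.64.
Round up → n = 1138 per group.

n = 1138 per group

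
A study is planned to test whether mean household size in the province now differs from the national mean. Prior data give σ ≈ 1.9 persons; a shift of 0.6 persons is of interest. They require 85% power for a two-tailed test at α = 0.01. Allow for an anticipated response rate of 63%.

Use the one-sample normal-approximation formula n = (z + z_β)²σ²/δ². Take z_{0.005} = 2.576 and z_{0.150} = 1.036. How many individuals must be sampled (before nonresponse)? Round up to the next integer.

n = 208

n = (z_{α/2} + z_β)² · σ² / δ²
  = (2.576 + 1.036)² · 1.9² / 0.6²
  = 13.0465 · 3.61 / 0.36
  = 130.83
Adjust for 63% response: 130.83 / 0.63 = 207.66.
Round up → n = 208.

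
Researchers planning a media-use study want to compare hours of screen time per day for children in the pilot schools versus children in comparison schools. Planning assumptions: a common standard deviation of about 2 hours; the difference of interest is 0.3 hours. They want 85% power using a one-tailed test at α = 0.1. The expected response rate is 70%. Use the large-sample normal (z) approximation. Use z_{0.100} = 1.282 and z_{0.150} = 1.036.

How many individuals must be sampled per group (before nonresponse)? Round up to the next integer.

n = 683 per group

n = (z_α + z_β)² · (σ₁² + σ₂²) / δ²
  = (1.282 + 1.036)² · (2·2² = 8) / 0.3²
  = 5.3731 · 8 / 0.09
  = 477.61
Adjust for 70% response: 477.61 / 0.70 = 682.30.
Round up → n = 683 per group.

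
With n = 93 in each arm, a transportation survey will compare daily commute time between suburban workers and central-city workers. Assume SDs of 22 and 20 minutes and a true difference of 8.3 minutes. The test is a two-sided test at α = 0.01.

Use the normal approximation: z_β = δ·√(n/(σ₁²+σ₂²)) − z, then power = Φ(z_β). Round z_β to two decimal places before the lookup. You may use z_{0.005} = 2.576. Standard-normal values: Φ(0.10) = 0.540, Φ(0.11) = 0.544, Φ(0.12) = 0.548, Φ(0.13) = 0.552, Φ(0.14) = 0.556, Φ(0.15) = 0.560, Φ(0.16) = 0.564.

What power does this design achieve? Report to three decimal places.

z_β = δ·√(n/(σ₁²+σ₂²)) − z_{α/2}
    = 8.3 · √(93/884) − 2.576
    = 8.3 · 0.32435 − 2.576
    = 2.6921 − 2.576 = 0.1161 → 0.12
Power = Φ(0.12) = 0.548.

Power ≈ 0.548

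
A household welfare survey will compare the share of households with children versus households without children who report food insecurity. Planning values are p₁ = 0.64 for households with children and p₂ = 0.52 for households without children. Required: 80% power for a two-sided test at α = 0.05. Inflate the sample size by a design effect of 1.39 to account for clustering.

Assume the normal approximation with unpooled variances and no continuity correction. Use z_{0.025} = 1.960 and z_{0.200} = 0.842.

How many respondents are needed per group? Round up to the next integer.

n = (z_{α/2} + z_β)² · [p₁(1−p₁) + p₂(1−p₂)] / (p₁ − p₂)²
  = (1.960 + 0.842)² · (0.64·0.36 + 0.52·0.48) / (0.12)²
  = (2.802)² · (0.2304 + 0.2496) / 0.0144
  = 7.8512 · 0.4800 / 0.0144
  = 261.71
Design effect: 1.39 × 261.71 = 363.77.
Round up → n = 364 per group.

n = 364 per group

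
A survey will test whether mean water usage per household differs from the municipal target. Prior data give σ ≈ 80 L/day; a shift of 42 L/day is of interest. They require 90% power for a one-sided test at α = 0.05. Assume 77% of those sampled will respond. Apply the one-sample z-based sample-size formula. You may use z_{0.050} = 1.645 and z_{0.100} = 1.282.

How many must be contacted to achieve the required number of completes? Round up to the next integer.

n = (z_α + z_β)² · σ² / δ²
  = (1.645 + 1.282)² · 80² / 42²
  = 8.5673 · 6400 / 1764
  = 31.08
Adjust for 77% response: 31.08 / 0.77 = 40.37.
Round up → n = 41.

n = 41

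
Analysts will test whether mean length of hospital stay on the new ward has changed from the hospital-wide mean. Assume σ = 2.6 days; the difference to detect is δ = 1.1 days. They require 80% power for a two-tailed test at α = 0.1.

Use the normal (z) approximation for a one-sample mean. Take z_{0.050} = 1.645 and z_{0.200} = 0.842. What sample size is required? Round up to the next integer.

n = (z_{α/2} + z_β)² · σ² / δ²
  = (1.645 + 0.842)² · 2.6² / 1.1²
  = 6.1852 · 6.76 / 1.21
  = 34.56
Round up → n = 35.

n = 35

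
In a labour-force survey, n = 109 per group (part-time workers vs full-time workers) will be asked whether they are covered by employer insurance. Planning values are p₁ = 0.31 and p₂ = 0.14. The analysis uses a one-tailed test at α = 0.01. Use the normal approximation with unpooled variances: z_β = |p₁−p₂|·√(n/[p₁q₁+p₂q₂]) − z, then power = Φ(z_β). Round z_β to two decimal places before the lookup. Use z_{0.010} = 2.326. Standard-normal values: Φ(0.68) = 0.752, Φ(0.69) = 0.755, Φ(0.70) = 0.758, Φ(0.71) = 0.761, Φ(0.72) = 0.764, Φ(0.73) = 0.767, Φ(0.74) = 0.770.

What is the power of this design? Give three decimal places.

Power ≈ 0.770

z_β = |p₁−p₂|·√(n/[p₁q₁+p₂q₂]) − z_α
    = 0.17 · √(109/0.3343) − 2.326
    = 0.17 · 18.0570 − 2.326
    = 3.0697 − 2.326 = 0.7437 → 0.74
Power = Φ(0.74) = 0.770.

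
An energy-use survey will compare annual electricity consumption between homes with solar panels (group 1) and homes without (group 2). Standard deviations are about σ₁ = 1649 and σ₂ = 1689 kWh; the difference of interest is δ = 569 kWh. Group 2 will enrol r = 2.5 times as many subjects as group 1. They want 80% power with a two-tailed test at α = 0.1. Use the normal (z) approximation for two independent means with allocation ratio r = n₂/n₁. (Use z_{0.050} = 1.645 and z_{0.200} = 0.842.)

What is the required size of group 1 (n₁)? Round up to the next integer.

n₁ = 74

n₁ = (z_{α/2} + z_β)² · (σ₁² + σ₂²/r) / δ²
   = (1.645 + 0.842)² · (1649² + 1689²/2.5) / 569²
   = 6.1852 · (2719201 + 1141088.4) / 323761
   = 6.1852 · 3860289.4 / 323761
   = 73.75
Round up → n₁ = 74; n₂ = r·n₁ = 2.5 × 74 = 185.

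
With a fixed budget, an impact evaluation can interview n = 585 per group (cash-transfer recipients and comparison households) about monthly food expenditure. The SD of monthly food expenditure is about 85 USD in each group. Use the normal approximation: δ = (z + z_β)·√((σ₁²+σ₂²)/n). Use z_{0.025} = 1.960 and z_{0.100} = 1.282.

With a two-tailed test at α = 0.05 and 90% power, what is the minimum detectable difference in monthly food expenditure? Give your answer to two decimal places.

δ = (z_{α/2} + z_β) · √((σ₁²+σ₂²)/n)
  = (1.960 + 1.282) · √(14450/585)
  = 3.242 · √24.7009
  = 3.242 · 4.9700
  = 16.1127

Minimum detectable difference ≈ 16.11 USD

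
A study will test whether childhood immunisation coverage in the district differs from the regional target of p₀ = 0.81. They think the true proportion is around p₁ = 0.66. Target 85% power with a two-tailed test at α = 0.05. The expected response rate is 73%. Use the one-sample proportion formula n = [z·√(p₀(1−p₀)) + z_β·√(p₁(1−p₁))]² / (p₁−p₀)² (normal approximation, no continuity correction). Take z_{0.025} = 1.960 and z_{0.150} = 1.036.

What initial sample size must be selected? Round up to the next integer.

n = 97

n = [z_{α/2}·√(p₀q₀) + z_β·√(p₁q₁)]² / (p₁ − p₀)²
  = [1.960·√(0.81·0.19) + 1.036·√(0.66·0.34)]² / (-0.15)²
  = [1.960·0.3923 + 1.036·0.4737]² / 0.0225
  = [1.2597]² / 0.0225
  = 70.52
Adjust for 73% response: 70.52 / 0.73 = 96.61.
Round up → n = 97.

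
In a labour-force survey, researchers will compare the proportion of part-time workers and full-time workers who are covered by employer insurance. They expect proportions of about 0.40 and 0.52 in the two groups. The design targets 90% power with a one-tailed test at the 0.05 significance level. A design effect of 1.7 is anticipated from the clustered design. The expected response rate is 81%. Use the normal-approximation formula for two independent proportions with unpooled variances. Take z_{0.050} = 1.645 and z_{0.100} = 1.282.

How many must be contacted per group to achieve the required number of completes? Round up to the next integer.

n = (z_α + z_β)² · [p₁(1−p₁) + p₂(1−p₂)] / (p₁ − p₂)²
  = (1.645 + 1.282)² · (0.40·0.60 + 0.52·0.48) / (-0.12)²
  = (2.927)² · (0.2400 + 0.2496) / 0.0144
  = 8.5673 · 0.4896 / 0.0144
  = 291.29
Design effect: 1.7 × 291.29 = 495.19.
Adjust for 81% response: 495.19 / 0.81 = 611.35.
Round up → n = 612 per group.

n = 612 per group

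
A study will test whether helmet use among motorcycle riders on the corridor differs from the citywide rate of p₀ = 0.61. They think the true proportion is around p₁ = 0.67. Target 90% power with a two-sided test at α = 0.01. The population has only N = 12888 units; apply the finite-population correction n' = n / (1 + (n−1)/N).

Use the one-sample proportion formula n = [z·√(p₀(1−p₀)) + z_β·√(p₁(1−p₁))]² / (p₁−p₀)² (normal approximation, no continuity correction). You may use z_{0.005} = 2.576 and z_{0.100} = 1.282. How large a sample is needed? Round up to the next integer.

n = 894

n = [z_{α/2}·√(p₀q₀) + z_β·√(p₁q₁)]² / (p₁ − p₀)²
  = [2.576·√(0.61·0.39) + 1.282·√(0.67·0.33)]² / (0.06)²
  = [2.576·0.4877 + 1.282·0.4702]² / 0.0036
  = [1.8593]² / 0.0036
  = 960.23
Finite-population correction (N = 12888): 960.23 / (1 + (960.23 − 1)/12888) = 893.71.
Round up → n = 894.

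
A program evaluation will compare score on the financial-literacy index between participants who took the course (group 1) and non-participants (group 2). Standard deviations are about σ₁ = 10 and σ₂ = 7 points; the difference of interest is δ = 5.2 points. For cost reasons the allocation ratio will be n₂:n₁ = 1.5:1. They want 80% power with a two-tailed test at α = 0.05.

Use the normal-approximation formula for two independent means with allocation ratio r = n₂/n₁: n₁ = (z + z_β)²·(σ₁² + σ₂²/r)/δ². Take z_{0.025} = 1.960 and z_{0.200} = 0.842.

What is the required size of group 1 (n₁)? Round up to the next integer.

n₁ = (z_{α/2} + z_β)² · (σ₁² + σ₂²/r) / δ²
   = (1.960 + 0.842)² · (10² + 7²/1.5) / 5.2²
   = 7.8512 · (100 + 32.6667) / 27.04
   = 7.8512 · 132.6667 / 27.04
   = 38.52
Round up → n₁ = 39; n₂ = r·n₁ = 1.5 × 39 = 59.

n₁ = 39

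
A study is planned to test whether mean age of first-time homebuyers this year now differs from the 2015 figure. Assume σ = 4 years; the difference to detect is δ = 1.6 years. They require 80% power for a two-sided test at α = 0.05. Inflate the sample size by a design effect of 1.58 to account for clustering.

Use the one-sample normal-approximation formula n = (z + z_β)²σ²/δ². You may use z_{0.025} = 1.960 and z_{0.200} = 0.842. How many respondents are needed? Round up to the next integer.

n = 78

n = (z_{α/2} + z_β)² · σ² / δ²
  = (1.960 + 0.842)² · 4² / 1.6²
  = 7.8512 · 16 / 2.56
  = 49.07
Design effect: 1.58 × 49.07 = 77.53.
Round up → n = 78.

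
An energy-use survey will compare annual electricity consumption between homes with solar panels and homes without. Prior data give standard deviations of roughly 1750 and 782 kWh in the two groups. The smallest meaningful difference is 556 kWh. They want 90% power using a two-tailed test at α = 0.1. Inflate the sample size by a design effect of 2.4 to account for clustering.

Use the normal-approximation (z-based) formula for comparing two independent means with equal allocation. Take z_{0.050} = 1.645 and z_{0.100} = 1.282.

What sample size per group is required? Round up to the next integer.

n = (z_{α/2} + z_β)² · (σ₁² + σ₂²) / δ²
  = (1.645 + 1.282)² · (1750² + 782² = 3674024) / 556²
  = 8.5673 · 3674024 / 309136
  = 101.82
Design effect: 2.4 × 101.82 = 244.37.
Round up → n = 245 per group.

n = 245 per group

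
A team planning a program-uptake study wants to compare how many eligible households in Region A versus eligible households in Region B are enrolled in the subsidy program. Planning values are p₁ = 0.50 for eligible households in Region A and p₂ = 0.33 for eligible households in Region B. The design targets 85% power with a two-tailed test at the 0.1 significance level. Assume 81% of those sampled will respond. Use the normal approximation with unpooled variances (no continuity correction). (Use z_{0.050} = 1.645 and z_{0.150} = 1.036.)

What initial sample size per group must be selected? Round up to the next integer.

n = (z_{α/2} + z_β)² · [p₁(1−p₁) + p₂(1−p₂)] / (p₁ − p₂)²
  = (1.645 + 1.036)² · (0.50·0.50 + 0.33·0.67) / (0.17)²
  = (2.681)² · (0.2500 + 0.2211) / 0.0289
  = 7.1878 · 0.4711 / 0.0289
  = 117.17
Adjust for 81% response: 117.17 / 0.81 = 144.65.
Round up → n = 145 per group.

n = 145 per group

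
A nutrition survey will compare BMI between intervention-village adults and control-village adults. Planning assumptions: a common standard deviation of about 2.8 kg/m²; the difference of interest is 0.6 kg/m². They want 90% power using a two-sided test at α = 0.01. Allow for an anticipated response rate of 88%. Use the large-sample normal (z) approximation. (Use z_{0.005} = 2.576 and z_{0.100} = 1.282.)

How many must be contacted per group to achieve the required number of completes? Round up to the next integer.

n = (z_{α/2} + z_β)² · (σ₁² + σ₂²) / δ²
  = (2.576 + 1.282)² · (2·2.8² = 15.68) / 0.6²
  = 14.8842 · 15.68 / 0.36
  = 648.29
Adjust for 88% response: 648.29 / 0.88 = 736.69.
Round up → n = 737 per group.

n = 737 per group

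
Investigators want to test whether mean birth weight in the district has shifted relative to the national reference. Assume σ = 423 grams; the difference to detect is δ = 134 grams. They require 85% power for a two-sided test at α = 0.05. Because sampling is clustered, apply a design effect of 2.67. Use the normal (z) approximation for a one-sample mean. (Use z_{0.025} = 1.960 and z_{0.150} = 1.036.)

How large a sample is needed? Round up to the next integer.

n = 239

n = (z_{α/2} + z_β)² · σ² / δ²
  = (1.960 + 1.036)² · 423² / 134²
  = 8.9760 · 178929 / 17956
  = 89.44
Design effect: 2.67 × 89.44 = 238.82.
Round up → n = 239.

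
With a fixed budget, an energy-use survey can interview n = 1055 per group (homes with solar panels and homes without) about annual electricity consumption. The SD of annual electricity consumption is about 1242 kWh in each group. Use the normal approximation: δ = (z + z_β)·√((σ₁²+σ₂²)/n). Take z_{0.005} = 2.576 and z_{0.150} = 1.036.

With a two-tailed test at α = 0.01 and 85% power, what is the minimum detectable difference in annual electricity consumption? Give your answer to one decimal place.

δ = (z_{α/2} + z_β) · √((σ₁²+σ₂²)/n)
  = (2.576 + 1.036) · √(3085128/1055)
  = 3.612 · √2924.3
  = 3.612 · 54.0767
  = 195.3251

Minimum detectable difference ≈ 195.3 kWh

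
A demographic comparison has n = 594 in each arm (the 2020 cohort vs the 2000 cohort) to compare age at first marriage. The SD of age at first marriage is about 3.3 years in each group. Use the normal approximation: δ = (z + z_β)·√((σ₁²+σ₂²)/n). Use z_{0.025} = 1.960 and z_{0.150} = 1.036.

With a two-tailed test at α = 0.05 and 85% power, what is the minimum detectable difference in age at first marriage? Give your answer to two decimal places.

δ = (z_{α/2} + z_β) · √((σ₁²+σ₂²)/n)
  = (1.960 + 1.036) · √(21.78/594)
  = 2.996 · √0.03667
  = 2.996 · 0.1915
  = 0.5737

Minimum detectable difference ≈ 0.57 years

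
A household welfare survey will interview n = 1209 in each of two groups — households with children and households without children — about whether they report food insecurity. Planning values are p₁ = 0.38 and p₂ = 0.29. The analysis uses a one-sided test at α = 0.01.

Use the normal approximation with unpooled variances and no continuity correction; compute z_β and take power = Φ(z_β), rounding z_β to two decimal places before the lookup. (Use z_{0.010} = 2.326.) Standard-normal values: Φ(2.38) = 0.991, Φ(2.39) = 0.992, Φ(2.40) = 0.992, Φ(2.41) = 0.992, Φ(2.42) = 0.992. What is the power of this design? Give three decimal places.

Power ≈ 0.991

z_β = |p₁−p₂|·√(n/[p₁q₁+p₂q₂]) − z_α
    = 0.09 · √(1209/0.4415) − 2.326
    = 0.09 · 52.3296 − 2.326
    = 4.7097 − 2.326 = 2.3837 → 2.38
Power = Φ(2.38) = 0.991.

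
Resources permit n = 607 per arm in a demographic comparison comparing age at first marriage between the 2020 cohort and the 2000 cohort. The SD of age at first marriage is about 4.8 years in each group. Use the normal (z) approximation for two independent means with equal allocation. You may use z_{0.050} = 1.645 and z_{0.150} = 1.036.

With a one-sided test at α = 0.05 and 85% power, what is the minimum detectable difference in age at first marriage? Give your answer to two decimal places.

δ = (z_α + z_β) · √((σ₁²+σ₂²)/n)
  = (1.645 + 1.036) · √(46.08/607)
  = 2.681 · √0.07591
  = 2.681 · 0.2755
  = 0.7387

Minimum detectable difference ≈ 0.74 years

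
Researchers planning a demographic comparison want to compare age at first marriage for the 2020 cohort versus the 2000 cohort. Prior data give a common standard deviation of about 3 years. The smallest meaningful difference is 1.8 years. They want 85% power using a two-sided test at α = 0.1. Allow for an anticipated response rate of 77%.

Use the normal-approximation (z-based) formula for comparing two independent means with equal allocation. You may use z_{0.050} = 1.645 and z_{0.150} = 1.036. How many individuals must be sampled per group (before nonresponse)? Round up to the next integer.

n = 52 per group

n = (z_{α/2} + z_β)² · (σ₁² + σ₂²) / δ²
  = (1.645 + 1.036)² · (2·3² = 18) / 1.8²
  = 7.1878 · 18 / 3.24
  = 39.93
Adjust for 77% response: 39.93 / 0.77 = 51.86.
Round up → n = 52 per group.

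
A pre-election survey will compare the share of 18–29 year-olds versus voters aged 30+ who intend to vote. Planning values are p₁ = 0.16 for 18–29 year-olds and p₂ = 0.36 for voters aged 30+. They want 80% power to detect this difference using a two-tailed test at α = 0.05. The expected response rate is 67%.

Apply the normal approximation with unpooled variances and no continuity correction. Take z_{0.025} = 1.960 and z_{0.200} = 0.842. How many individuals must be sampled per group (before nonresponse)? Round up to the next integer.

n = (z_{α/2} + z_β)² · [p₁(1−p₁) + p₂(1−p₂)] / (p₁ − p₂)²
  = (1.960 + 0.842)² · (0.16·0.84 + 0.36·0.64) / (-0.20)²
  = (2.802)² · (0.1344 + 0.2304) / 0.0400
  = 7.8512 · 0.3648 / 0.0400
  = 71.60
Adjust for 67% response: 71.60 / 0.67 = 106.87.
Round up → n = 107 per group.

n = 107 per group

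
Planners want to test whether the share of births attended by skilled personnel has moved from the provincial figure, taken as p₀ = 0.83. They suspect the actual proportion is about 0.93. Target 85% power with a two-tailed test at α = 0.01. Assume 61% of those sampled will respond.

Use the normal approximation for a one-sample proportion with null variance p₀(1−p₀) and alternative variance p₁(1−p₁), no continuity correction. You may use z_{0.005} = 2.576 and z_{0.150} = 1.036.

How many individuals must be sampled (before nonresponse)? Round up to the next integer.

n = [z_{α/2}·√(p₀q₀) + z_β·√(p₁q₁)]² / (p₁ − p₀)²
  = [2.576·√(0.83·0.17) + 1.036·√(0.93·0.07)]² / (0.10)²
  = [2.576·0.3756 + 1.036·0.2551]² / 0.0100
  = [1.2320]² / 0.0100
  = 151.77
Adjust for 61% response: 151.77 / 0.61 = 248.81.
Round up → n = 249.

n = 249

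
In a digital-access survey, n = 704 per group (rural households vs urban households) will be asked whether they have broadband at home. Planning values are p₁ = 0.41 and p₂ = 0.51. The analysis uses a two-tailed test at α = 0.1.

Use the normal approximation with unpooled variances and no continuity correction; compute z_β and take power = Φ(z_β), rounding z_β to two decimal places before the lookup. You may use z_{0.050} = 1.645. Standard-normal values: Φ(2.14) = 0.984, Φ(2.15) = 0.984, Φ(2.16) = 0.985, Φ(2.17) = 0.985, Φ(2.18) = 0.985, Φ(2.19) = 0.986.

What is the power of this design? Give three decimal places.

z_β = |p₁−p₂|·√(n/[p₁q₁+p₂q₂]) − z_{α/2}
    = 0.10 · √(704/0.4918) − 1.645
    = 0.10 · 37.8349 − 1.645
    = 3.7835 − 1.645 = 2.1385 → 2.14
Power = Φ(2.14) = 0.984.

Power ≈ 0.984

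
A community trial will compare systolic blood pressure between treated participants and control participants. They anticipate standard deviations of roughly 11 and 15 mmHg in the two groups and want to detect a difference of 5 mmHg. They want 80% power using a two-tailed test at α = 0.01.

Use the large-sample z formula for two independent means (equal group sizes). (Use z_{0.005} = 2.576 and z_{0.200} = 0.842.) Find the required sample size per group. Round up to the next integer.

n = (z_{α/2} + z_β)² · (σ₁² + σ₂²) / δ²
  = (2.576 + 0.842)² · (11² + 15² = 346) / 5²
  = 11.6827 · 346 / 25
  = 161.69
Round up → n = 162 per group.

n = 162 per group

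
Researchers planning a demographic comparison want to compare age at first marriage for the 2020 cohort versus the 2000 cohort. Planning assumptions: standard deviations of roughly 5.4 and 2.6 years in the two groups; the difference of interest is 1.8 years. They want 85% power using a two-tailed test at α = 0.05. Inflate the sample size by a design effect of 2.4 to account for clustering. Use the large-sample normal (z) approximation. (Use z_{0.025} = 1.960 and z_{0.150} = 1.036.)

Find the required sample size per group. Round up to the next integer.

n = 239 per group

n = (z_{α/2} + z_β)² · (σ₁² + σ₂²) / δ²
  = (1.960 + 1.036)² · (5.4² + 2.6² = 35.92) / 1.8²
  = 8.9760 · 35.92 / 3.24
  = 99.51
Design effect: 2.4 × 99.51 = 238.83.
Round up → n = 239 per group.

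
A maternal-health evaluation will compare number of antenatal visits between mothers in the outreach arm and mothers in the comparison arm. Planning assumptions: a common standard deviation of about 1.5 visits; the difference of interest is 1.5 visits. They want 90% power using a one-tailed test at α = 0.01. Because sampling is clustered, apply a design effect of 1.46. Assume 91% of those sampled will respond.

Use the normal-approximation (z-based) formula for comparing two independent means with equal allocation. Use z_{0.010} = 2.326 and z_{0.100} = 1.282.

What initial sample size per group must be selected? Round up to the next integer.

n = 42 per group

n = (z_α + z_β)² · (σ₁² + σ₂²) / δ²
  = (2.326 + 1.282)² · (2·1.5² = 4.5) / 1.5²
  = 13.0177 · 4.5 / 2.25
  = 26.04
Design effect: 1.46 × 26.04 = 38.01.
Adjust for 91% response: 38.01 / 0.91 = 41.77.
Round up → n = 42 per group.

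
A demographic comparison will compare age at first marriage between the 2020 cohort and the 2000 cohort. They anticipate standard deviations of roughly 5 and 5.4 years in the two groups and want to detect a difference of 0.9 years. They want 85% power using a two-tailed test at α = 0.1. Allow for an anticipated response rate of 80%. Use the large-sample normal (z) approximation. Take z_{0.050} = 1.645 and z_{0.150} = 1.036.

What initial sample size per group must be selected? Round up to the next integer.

n = 601 per group

n = (z_{α/2} + z_β)² · (σ₁² + σ₂²) / δ²
  = (1.645 + 1.036)² · (5² + 5.4² = 54.16) / 0.9²
  = 7.1878 · 54.16 / 0.81
  = 480.60
Adjust for 80% response: 480.60 / 0.80 = 600.75.
Round up → n = 601 per group.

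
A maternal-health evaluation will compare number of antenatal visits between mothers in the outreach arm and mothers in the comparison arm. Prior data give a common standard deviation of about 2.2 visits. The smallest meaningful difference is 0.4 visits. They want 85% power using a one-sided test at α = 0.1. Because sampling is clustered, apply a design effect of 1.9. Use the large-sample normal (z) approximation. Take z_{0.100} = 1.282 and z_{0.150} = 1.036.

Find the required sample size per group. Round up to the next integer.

n = (z_α + z_β)² · (σ₁² + σ₂²) / δ²
  = (1.282 + 1.036)² · (2·2.2² = 9.68) / 0.4²
  = 5.3731 · 9.68 / 0.16
  = 325.07
Design effect: 1.9 × 325.07 = 617.64.
Round up → n = 618 per group.

n = 618 per group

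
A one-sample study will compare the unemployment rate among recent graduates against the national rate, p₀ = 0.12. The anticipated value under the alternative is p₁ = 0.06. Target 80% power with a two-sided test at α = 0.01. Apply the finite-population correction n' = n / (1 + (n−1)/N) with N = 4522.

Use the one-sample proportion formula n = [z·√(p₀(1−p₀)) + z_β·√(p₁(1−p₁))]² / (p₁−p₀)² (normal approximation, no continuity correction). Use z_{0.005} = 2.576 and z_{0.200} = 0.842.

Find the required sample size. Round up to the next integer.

n = 281

n = [z_{α/2}·√(p₀q₀) + z_β·√(p₁q₁)]² / (p₁ − p₀)²
  = [2.576·√(0.12·0.88) + 0.842·√(0.06·0.94)]² / (-0.06)²
  = [2.576·0.3250 + 0.842·0.2375]² / 0.0036
  = [1.0371]² / 0.0036
  = 298.75
Finite-population correction (N = 4522): 298.75 / (1 + (298.75 − 1)/4522) = 280.29.
Round up → n = 281.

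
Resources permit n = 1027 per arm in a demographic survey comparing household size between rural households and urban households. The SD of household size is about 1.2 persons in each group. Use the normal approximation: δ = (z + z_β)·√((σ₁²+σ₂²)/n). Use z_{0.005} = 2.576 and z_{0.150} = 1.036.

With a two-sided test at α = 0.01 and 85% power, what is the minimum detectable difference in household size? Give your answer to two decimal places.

Minimum detectable difference ≈ 0.19 persons

δ = (z_{α/2} + z_β) · √((σ₁²+σ₂²)/n)
  = (2.576 + 1.036) · √(2.88/1027)
  = 3.612 · √0.0028
  = 3.612 · 0.0530
  = 0.1913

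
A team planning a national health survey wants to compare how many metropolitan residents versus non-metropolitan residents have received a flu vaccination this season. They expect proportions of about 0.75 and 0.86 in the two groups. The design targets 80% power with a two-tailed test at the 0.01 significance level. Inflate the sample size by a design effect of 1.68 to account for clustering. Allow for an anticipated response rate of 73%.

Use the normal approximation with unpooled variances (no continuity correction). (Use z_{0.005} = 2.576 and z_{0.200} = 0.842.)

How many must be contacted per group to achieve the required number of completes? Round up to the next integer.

n = (z_{α/2} + z_β)² · [p₁(1−p₁) + p₂(1−p₂)] / (p₁ − p₂)²
  = (2.576 + 0.842)² · (0.75·0.25 + 0.86·0.14) / (-0.11)²
  = (3.418)² · (0.1875 + 0.1204) / 0.0121
  = 11.6827 · 0.3079 / 0.0121
  = 297.28
Design effect: 1.68 × 297.28 = 499.43.
Adjust for 73% response: 499.43 / 0.73 = 684.16.
Round up → n = 685 per group.

n = 685 per group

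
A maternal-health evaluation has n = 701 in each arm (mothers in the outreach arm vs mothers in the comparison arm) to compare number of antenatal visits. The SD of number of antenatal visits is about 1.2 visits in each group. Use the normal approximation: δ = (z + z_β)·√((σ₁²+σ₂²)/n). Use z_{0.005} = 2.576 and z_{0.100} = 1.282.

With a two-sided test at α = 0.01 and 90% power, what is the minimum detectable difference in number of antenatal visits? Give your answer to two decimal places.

Minimum detectable difference ≈ 0.25 visits

δ = (z_{α/2} + z_β) · √((σ₁²+σ₂²)/n)
  = (2.576 + 1.282) · √(2.88/701)
  = 3.858 · √0.00411
  = 3.858 · 0.0641
  = 0.2473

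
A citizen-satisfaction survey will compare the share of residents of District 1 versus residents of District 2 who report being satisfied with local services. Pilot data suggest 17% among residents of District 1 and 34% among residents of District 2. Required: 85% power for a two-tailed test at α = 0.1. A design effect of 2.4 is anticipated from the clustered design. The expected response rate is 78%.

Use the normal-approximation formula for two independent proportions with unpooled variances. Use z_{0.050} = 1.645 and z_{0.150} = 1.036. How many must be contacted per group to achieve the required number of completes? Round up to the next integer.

n = 280 per group

n = (z_{α/2} + z_β)² · [p₁(1−p₁) + p₂(1−p₂)] / (p₁ − p₂)²
  = (1.645 + 1.036)² · (0.17·0.83 + 0.34·0.66) / (-0.17)²
  = (2.681)² · (0.1411 + 0.2244) / 0.0289
  = 7.1878 · 0.3655 / 0.0289
  = 90.90
Design effect: 2.4 × 90.90 = 218.17.
Adjust for 78% response: 218.17 / 0.78 = 279.70.
Round up → n = 280 per group.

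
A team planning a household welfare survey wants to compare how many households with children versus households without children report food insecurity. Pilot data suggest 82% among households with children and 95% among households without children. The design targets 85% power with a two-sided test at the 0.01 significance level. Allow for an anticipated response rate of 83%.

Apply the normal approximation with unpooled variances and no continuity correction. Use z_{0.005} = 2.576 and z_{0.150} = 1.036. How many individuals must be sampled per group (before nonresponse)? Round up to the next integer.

n = (z_{α/2} + z_β)² · [p₁(1−p₁) + p₂(1−p₂)] / (p₁ − p₂)²
  = (2.576 + 1.036)² · (0.82·0.18 + 0.95·0.05) / (-0.13)²
  = (3.612)² · (0.1476 + 0.0475) / 0.0169
  = 13.0465 · 0.1951 / 0.0169
  = 150.61
Adjust for 83% response: 150.61 / 0.83 = 181.46.
Round up → n = 182 per group.

n = 182 per group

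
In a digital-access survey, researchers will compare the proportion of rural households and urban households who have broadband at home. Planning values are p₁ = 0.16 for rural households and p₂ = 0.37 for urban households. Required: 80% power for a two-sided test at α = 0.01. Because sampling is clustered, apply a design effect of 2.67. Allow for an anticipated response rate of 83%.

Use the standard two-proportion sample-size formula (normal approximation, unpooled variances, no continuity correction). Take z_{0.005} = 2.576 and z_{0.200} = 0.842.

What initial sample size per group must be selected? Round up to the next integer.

n = (z_{α/2} + z_β)² · [p₁(1−p₁) + p₂(1−p₂)] / (p₁ − p₂)²
  = (2.576 + 0.842)² · (0.16·0.84 + 0.37·0.63) / (-0.21)²
  = (3.418)² · (0.1344 + 0.2331) / 0.0441
  = 11.6827 · 0.3675 / 0.0441
  = 97.36
Design effect: 2.67 × 97.36 = 259.94.
Adjust for 83% response: 259.94 / 0.83 = 313.18.
Round up → n = 314 per group.

n = 314 per group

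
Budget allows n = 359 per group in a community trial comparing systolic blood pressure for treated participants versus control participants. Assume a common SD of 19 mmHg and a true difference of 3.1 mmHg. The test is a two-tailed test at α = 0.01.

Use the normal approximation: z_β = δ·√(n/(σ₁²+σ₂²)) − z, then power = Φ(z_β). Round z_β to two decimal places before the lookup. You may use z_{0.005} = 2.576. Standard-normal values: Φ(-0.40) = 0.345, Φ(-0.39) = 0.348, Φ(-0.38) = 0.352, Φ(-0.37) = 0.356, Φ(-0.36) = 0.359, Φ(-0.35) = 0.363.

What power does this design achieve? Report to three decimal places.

z_β = δ·√(n/(σ₁²+σ₂²)) − z_{α/2}
    = 3.1 · √(359/722) − 2.576
    = 3.1 · 0.70515 − 2.576
    = 2.1860 − 2.576 = -0.3900 → -0.39
Power = Φ(-0.39) = 0.348.

Power ≈ 0.348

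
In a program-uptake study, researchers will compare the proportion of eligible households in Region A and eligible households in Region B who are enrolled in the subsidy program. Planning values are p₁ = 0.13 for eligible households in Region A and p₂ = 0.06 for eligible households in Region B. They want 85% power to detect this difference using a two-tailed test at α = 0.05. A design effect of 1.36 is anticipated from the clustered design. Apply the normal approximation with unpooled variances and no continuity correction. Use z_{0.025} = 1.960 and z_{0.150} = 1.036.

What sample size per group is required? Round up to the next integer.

n = (z_{α/2} + z_β)² · [p₁(1−p₁) + p₂(1−p₂)] / (p₁ − p₂)²
  = (1.960 + 1.036)² · (0.13·0.87 + 0.06·0.94) / (0.07)²
  = (2.996)² · (0.1131 + 0.0564) / 0.0049
  = 8.9760 · 0.1695 / 0.0049
  = 310.50
Design effect: 1.36 × 310.50 = 422.28.
Round up → n = 423 per group.

n = 423 per group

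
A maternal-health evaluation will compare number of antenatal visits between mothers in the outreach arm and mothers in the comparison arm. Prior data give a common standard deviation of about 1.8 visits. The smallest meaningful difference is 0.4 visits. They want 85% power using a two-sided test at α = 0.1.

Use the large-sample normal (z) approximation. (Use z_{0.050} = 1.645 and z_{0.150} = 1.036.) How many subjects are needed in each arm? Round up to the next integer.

n = 292 per group

n = (z_{α/2} + z_β)² · (σ₁² + σ₂²) / δ²
  = (1.645 + 1.036)² · (2·1.8² = 6.48) / 0.4²
  = 7.1878 · 6.48 / 0.16
  = 291.10
Round up → n = 292 per group.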